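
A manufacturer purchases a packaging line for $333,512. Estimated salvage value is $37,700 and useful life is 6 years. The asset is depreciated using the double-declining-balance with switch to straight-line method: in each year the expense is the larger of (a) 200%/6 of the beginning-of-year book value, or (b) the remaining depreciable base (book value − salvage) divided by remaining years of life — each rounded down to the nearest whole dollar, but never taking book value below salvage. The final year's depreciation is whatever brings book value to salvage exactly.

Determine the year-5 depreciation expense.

Depreciable base = $333,512 − $37,700 = $295,812.
Year 1: DB = ⌊$333,512 × 200%/6⌋ = $111,170; SL = ⌊$295,812/6⌋ = $49,302 → take DB $111,170. Book value $222,342.
Year 2: DB = ⌊$222,342 × 200%/6⌋ = $74,114; SL = ⌊$184,642/5⌋ = $36,928 → take DB $74,114. Book value $148,228.
Year 3: DB = ⌊$148,228 × 200%/6⌋ = $49,409; SL = ⌊$110,528/4⌋ = $27,632 → take DB $49,409. Book value $98,819.
Year 4: DB = ⌊$98,819 × 200%/6⌋ = $32,939; SL = ⌊$61,119/3⌋ = $20,373 → take DB $32,939. Book value $65,880.
Year 5: DB = ⌊$65,880 × 200%/6⌋ = $21,960; SL = ⌊$28,180/2⌋ = $14,090 → take DB $21,960. Book value $43,920.

$21,960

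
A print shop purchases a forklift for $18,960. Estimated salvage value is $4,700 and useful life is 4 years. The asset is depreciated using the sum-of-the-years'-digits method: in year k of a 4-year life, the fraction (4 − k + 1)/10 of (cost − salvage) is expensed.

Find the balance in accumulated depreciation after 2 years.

Depreciable base = $18,960 − $4,700 = $14,260.
Sum of the years' digits = 4+3+2+1 = 10.
Year 1: $14,260 × 4/10 = $5,704. Book value $13,256.
Year 2: $14,260 × 3/10 = $4,278. Book value $8,978.
Accumulated through year 2 = $18,960 − $8,978 = $9,982.

$9,982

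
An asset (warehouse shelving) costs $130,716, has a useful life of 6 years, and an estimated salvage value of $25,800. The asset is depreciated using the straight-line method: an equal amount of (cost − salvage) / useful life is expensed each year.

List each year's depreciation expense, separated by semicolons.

Depreciable base = $130,716 − $25,800 = $104,916.
Annual expense = $104,916 / 6 = $17,486.
End of year 1: book value $113,230.
End of year 2: book value $95,744.
End of year 3: book value $78,258.
End of year 4: book value $60,772.
End of year 5: book value $43,286.
End of year 6: book value $25,800.

$17,486; $17,486; $17,486; $17,486; $17,486; $17,486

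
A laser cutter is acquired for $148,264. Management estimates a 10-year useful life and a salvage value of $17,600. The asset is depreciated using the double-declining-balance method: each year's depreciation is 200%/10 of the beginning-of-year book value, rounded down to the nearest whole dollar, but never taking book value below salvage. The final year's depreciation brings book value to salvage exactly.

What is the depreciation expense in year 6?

$9,716

Depreciable base = $148,264 − $17,600 = $130,664.
Year 1: ⌊$148,264 × 200%/10⌋ = $29,652. Book value $118,612.
Year 2: ⌊$118,612 × 200%/10⌋ = $23,722. Book value $94,890.
Year 3: ⌊$94,890 × 200%/10⌋ = $18,978. Book value $75,912.
Year 4: ⌊$75,912 × 200%/10⌋ = $15,182. Book value $60,730.
Year 5: ⌊$60,730 × 200%/10⌋ = $12,146. Book value $48,584.
Year 6: ⌊$48,584 × 200%/10⌋ = $9,716. Book value $38,868.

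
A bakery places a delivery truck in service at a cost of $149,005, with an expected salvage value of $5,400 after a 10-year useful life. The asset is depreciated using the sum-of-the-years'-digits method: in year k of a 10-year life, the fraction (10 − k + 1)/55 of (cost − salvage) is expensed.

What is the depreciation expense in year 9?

Depreciable base = $149,005 − $5,400 = $143,605.
Sum of the years' digits = 10+9+8+7+6+5+4+3+2+1 = 55.
Year 1: $143,605 × 10/55 = $26,110. Book value $122,895.
Year 2: $143,605 × 9/55 = $23,499. Book value $99,396.
Year 3: $143,605 × 8/55 = $20,888. Book value $78,508.
Year 4: $143,605 × 7/55 = $18,277. Book value $60,231.
Year 5: $143,605 × 6/55 = $15,666. Book value $44,565.
Year 6: $143,605 × 5/55 = $13,055. Book value $31,510.
Year 7: $143,605 × 4/55 = $10,444. Book value $21,066.
Year 8: $143,605 × 3/55 = $7,833. Book value $13,233.
Year 9: $143,605 × 2/55 = $5,222. Book value $8,011.

$5,222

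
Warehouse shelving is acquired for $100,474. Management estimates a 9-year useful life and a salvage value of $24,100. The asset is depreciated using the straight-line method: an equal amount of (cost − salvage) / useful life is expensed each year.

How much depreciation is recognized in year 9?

Depreciable base = $100,474 − $24,100 = $76,374.
Annual expense = $76,374 / 9 = $8,486.

$8,486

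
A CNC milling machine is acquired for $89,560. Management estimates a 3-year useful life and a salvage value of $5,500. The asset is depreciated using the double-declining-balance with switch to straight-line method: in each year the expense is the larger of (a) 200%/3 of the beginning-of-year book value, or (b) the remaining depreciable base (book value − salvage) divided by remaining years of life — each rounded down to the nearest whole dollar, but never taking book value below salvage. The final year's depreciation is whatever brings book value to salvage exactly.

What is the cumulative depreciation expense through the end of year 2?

$79,608

Depreciable base = $89,560 − $5,500 = $84,060.
Year 1: DB = ⌊$89,560 × 200%/3⌋ = $59,706; SL = ⌊$84,060/3⌋ = $28,020 → take DB $59,706. Book value $29,854.
Year 2: DB = ⌊$29,854 × 200%/3⌋ = $19,902; SL = ⌊$24,354/2⌋ = $12,177 → take DB $19,902. Book value $9,952.
Accumulated through year 2 = $89,560 − $9,952 = $79,608.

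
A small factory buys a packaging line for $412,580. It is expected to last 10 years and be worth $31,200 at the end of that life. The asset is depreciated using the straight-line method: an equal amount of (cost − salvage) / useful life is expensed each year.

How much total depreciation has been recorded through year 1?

$38,138

Depreciable base = $412,580 − $31,200 = $381,380.
Annual expense = $381,380 / 10 = $38,138.
End of year 1: book value $374,442.
Accumulated through year 1 = $412,580 − $374,442 = $38,138.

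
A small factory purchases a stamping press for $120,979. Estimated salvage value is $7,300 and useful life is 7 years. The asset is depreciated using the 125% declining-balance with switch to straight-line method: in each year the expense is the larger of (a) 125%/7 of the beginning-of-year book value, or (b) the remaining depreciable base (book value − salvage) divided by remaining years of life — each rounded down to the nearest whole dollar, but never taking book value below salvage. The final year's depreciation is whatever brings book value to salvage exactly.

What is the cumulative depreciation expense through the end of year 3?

Depreciable base = $120,979 − $7,300 = $113,679.
Year 1: DB = ⌊$120,979 × 125%/7⌋ = $21,603; SL = ⌊$113,679/7⌋ = $16,239 → take DB $21,603. Book value $99,376.
Year 2: DB = ⌊$99,376 × 125%/7⌋ = $17,745; SL = ⌊$92,076/6⌋ = $15,346 → take DB $17,745. Book value $81,631.
Year 3: DB = ⌊$81,631 × 125%/7⌋ = $14,576; SL = ⌊$74,331/5⌋ = $14,866 → take SL $14,866. Book value $66,765.
Accumulated through year 3 = $120,979 − $66,765 = $54,214.

$54,214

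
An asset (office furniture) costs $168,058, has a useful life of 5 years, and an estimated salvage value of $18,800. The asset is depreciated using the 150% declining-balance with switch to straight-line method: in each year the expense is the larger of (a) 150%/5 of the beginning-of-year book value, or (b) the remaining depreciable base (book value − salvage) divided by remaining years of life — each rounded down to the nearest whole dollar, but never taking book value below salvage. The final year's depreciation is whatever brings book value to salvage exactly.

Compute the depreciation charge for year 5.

Depreciable base = $168,058 − $18,800 = $149,258.
Year 1: DB = ⌊$168,058 × 150%/5⌋ = $50,417; SL = ⌊$149,258/5⌋ = $29,851 → take DB $50,417. Book value $117,641.
Year 2: DB = ⌊$117,641 × 150%/5⌋ = $35,292; SL = ⌊$98,841/4⌋ = $24,710 → take DB $35,292. Book value $82,349.
Year 3: DB = ⌊$82,349 × 150%/5⌋ = $24,704; SL = ⌊$63,549/3⌋ = $21,183 → take DB $24,704. Book value $57,645.
Year 4: DB = ⌊$57,645 × 150%/5⌋ = $17,293; SL = ⌊$38,845/2⌋ = $19,422 → take SL $19,422. Book value $38,223.
Year 5 (final): $38,223 − $18,800 = $19,423. Book value $18,800.

$19,423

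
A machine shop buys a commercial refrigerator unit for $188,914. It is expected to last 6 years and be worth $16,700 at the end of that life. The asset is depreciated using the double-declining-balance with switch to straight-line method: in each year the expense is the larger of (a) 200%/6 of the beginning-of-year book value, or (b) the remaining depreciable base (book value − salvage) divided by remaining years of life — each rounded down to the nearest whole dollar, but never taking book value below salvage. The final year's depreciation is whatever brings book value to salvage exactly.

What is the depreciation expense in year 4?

Depreciable base = $188,914 − $16,700 = $172,214.
Year 1: DB = ⌊$188,914 × 200%/6⌋ = $62,971; SL = ⌊$172,214/6⌋ = $28,702 → take DB $62,971. Book value $125,943.
Year 2: DB = ⌊$125,943 × 200%/6⌋ = $41,981; SL = ⌊$109,243/5⌋ = $21,848 → take DB $41,981. Book value $83,962.
Year 3: DB = ⌊$83,962 × 200%/6⌋ = $27,987; SL = ⌊$67,262/4⌋ = $16,815 → take DB $27,987. Book value $55,975.
Year 4: DB = ⌊$55,975 × 200%/6⌋ = $18,658; SL = ⌊$39,275/3⌋ = $13,091 → take DB $18,658. Book value $37,317.

$18,658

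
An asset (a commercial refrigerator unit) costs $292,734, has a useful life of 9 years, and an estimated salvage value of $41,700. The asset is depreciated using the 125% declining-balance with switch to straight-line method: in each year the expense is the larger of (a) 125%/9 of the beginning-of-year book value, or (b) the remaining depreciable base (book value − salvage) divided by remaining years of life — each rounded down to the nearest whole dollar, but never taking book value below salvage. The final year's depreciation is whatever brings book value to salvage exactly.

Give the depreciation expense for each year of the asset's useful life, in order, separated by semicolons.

Depreciable base = $292,734 − $41,700 = $251,034.
Year 1: DB = ⌊$292,734 × 125%/9⌋ = $40,657; SL = ⌊$251,034/9⌋ = $27,892 → take DB $40,657. Book value $252,077.
Year 2: DB = ⌊$252,077 × 125%/9⌋ = $35,010; SL = ⌊$210,377/8⌋ = $26,297 → take DB $35,010. Book value $217,067.
Year 3: DB = ⌊$217,067 × 125%/9⌋ = $30,148; SL = ⌊$175,367/7⌋ = $25,052 → take DB $30,148. Book value $186,919.
Year 4: DB = ⌊$186,919 × 125%/9⌋ = $25,960; SL = ⌊$145,219/6⌋ = $24,203 → take DB $25,960. Book value $160,959.
Year 5: DB = ⌊$160,959 × 125%/9⌋ = $22,355; SL = ⌊$119,259/5⌋ = $23,851 → take SL $23,851. Book value $137,108.
Year 6: DB = ⌊$137,108 × 125%/9⌋ = $19,042; SL = ⌊$95,408/4⌋ = $23,852 → take SL $23,852. Book value $113,256.
Year 7: DB = ⌊$113,256 × 125%/9⌋ = $15,730; SL = ⌊$71,556/3⌋ = $23,852 → take SL $23,852. Book value $89,404.
Year 8: DB = ⌊$89,404 × 125%/9⌋ = $12,417; SL = ⌊$47,704/2⌋ = $23,852 → take SL $23,852. Book value $65,552.
Year 9 (final): $65,552 − $41,700 = $23,852. Book value $41,700.

$40,657; $35,010; $30,148; $25,960; $23,851; $23,852; $23,852; $23,852; $23,852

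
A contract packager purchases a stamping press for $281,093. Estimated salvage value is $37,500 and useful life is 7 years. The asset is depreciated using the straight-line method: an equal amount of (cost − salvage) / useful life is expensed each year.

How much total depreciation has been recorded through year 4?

$139,196

Depreciable base = $281,093 − $37,500 = $243,593.
Annual expense = $243,593 / 7 = $34,799.
End of year 1: book value $246,294.
End of year 2: book value $211,495.
End of year 3: book value $176,696.
End of year 4: book value $141,897.
Accumulated through year 4 = $281,093 − $141,897 = $139,196.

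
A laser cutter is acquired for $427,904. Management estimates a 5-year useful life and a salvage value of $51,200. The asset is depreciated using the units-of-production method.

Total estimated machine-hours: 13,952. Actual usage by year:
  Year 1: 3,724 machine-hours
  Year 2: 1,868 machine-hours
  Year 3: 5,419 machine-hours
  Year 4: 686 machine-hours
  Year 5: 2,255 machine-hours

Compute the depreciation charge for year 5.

Depreciable base = $427,904 − $51,200 = $376,704.
Rate = $376,704 / 13,952 machine-hours = $27 per machine-hour.
Year 1: 3,724 × $27 = $100,548. Book value $327,356.
Year 2: 1,868 × $27 = $50,436. Book value $276,920.
Year 3: 5,419 × $27 = $146,313. Book value $130,607.
Year 4: 686 × $27 = $18,522. Book value $112,085.
Year 5: 2,255 × $27 = $60,885. Book value $51,200.

$60,885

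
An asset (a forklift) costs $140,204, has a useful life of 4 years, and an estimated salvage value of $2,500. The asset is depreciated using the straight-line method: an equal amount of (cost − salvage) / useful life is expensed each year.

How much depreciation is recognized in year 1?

$34,426

Depreciable base = $140,204 − $2,500 = $137,704.
Annual expense = $137,704 / 4 = $34,426.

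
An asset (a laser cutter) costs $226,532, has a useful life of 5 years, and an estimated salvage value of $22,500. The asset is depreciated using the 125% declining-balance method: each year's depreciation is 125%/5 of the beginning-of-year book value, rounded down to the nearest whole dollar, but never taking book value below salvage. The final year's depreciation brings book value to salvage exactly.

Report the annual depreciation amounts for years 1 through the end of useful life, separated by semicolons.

$56,633; $42,474; $31,856; $23,892; $49,177

Depreciable base = $226,532 − $22,500 = $204,032.
Year 1: ⌊$226,532 × 125%/5⌋ = $56,633. Book value $169,899.
Year 2: ⌊$169,899 × 125%/5⌋ = $42,474. Book value $127,425.
Year 3: ⌊$127,425 × 125%/5⌋ = $31,856. Book value $95,569.
Year 4: ⌊$95,569 × 125%/5⌋ = $23,892. Book value $71,677.
Year 5 (final): $71,677 − $22,500 = $49,177. Book value $22,500.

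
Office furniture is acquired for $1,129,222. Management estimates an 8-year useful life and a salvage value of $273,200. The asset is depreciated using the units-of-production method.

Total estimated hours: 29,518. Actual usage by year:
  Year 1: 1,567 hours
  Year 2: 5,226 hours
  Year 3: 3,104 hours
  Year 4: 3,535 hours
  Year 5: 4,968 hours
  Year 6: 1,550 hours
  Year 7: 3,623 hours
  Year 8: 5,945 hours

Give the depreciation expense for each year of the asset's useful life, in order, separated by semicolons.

$45,443; $151,554; $90,016; $102,515; $144,072; $44,950; $105,067; $172,405

Depreciable base = $1,129,222 − $273,200 = $856,022.
Rate = $856,022 / 29,518 hours = $29 per hour.
Year 1: 1,567 × $29 = $45,443. Book value $1,083,779.
Year 2: 5,226 × $29 = $151,554. Book value $932,225.
Year 3: 3,104 × $29 = $90,016. Book value $842,209.
Year 4: 3,535 × $29 = $102,515. Book value $739,694.
Year 5: 4,968 × $29 = $144,072. Book value $595,622.
Year 6: 1,550 × $29 = $44,950. Book value $550,672.
Year 7: 3,623 × $29 = $105,067. Book value $445,605.
Year 8: 5,945 × $29 = $172,405. Book value $273,200.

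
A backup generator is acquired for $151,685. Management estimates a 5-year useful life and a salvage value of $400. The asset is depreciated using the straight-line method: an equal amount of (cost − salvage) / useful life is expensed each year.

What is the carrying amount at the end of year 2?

$91,171

Depreciable base = $151,685 − $400 = $151,285.
Annual expense = $151,285 / 5 = $30,257.
End of year 1: book value $121,428.
End of year 2: book value $91,171.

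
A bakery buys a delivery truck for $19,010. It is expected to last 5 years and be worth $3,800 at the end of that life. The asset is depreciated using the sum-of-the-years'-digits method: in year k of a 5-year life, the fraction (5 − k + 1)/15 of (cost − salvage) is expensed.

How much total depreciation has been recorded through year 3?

$12,168

Depreciable base = $19,010 − $3,800 = $15,210.
Sum of the years' digits = 5+4+3+2+1 = 15.
Year 1: $15,210 × 5/15 = $5,070. Book value $13,940.
Year 2: $15,210 × 4/15 = $4,056. Book value $9,884.
Year 3: $15,210 × 3/15 = $3,042. Book value $6,842.
Accumulated through year 3 = $19,010 − $6,842 = $12,168.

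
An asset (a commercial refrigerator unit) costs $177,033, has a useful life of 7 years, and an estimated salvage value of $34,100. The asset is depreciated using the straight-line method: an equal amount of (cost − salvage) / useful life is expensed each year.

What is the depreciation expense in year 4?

$20,419

Depreciable base = $177,033 − $34,100 = $142,933.
Annual expense = $142,933 / 7 = $20,419.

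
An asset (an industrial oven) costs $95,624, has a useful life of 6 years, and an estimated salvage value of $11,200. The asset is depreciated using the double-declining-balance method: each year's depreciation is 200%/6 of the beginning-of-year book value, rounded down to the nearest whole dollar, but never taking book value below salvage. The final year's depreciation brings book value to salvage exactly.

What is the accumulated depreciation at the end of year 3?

$67,290

Depreciable base = $95,624 − $11,200 = $84,424.
Year 1: ⌊$95,624 × 200%/6⌋ = $31,874. Book value $63,750.
Year 2: ⌊$63,750 × 200%/6⌋ = $21,250. Book value $42,500.
Year 3: ⌊$42,500 × 200%/6⌋ = $14,166. Book value $28,334.
Accumulated through year 3 = $95,624 − $28,334 = $67,290.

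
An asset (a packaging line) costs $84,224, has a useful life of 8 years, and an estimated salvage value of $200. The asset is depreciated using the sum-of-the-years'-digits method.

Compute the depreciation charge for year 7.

Depreciable base = $84,224 − $200 = $84,024.
Sum of the years' digits = 8+7+6+5+4+3+2+1 = 36.
Year 1: $84,024 × 8/36 = $18,672. Book value $65,552.
Year 2: $84,024 × 7/36 = $16,338. Book value $49,214.
Year 3: $84,024 × 6/36 = $14,004. Book value $35,210.
Year 4: $84,024 × 5/36 = $11,670. Book value $23,540.
Year 5: $84,024 × 4/36 = $9,336. Book value $14,204.
Year 6: $84,024 × 3/36 = $7,002. Book value $7,202.
Year 7: $84,024 × 2/36 = $4,668. Book value $2,534.

$4,668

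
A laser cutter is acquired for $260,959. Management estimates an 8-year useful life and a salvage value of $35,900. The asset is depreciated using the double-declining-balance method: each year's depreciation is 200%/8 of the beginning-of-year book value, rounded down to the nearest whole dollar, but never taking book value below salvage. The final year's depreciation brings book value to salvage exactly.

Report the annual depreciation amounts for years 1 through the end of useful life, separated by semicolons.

Depreciable base = $260,959 − $35,900 = $225,059.
Year 1: ⌊$260,959 × 200%/8⌋ = $65,239. Book value $195,720.
Year 2: ⌊$195,720 × 200%/8⌋ = $48,930. Book value $146,790.
Year 3: ⌊$146,790 × 200%/8⌋ = $36,697. Book value $110,093.
Year 4: ⌊$110,093 × 200%/8⌋ = $27,523. Book value $82,570.
Year 5: ⌊$82,570 × 200%/8⌋ = $20,642. Book value $61,928.
Year 6: ⌊$61,928 × 200%/8⌋ = $15,482. Book value $46,446.
Year 7: ⌊$46,446 × 200%/8⌋ = $11,611, capped at $10,546. Book value $35,900.
Year 8 (final): $35,900 − $35,900 = $0. Book value $35,900.

$65,239; $48,930; $36,697; $27,523; $20,642; $15,482; $10,546; $0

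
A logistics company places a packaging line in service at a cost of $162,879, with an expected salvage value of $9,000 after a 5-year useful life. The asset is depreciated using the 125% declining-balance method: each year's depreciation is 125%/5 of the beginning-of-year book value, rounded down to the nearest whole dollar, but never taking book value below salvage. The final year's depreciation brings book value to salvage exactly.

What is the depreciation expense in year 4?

Depreciable base = $162,879 − $9,000 = $153,879.
Year 1: ⌊$162,879 × 125%/5⌋ = $40,719. Book value $122,160.
Year 2: ⌊$122,160 × 125%/5⌋ = $30,540. Book value $91,620.
Year 3: ⌊$91,620 × 125%/5⌋ = $22,905. Book value $68,715.
Year 4: ⌊$68,715 × 125%/5⌋ = $17,178. Book value $51,537.

$17,178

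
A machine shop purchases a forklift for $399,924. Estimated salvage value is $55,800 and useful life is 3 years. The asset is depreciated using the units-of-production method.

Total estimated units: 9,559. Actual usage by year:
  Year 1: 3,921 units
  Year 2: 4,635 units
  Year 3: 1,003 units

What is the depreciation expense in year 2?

$166,860

Depreciable base = $399,924 − $55,800 = $344,124.
Rate = $344,124 / 9,559 units = $36 per unit.
Year 1: 3,921 × $36 = $141,156. Book value $258,768.
Year 2: 4,635 × $36 = $166,860. Book value $91,908.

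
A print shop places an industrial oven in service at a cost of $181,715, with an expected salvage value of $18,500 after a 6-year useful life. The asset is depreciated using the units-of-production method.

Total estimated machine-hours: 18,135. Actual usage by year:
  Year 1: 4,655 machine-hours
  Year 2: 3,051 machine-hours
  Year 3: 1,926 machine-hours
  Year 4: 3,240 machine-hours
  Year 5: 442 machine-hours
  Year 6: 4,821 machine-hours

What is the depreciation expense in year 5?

Depreciable base = $181,715 − $18,500 = $163,215.
Rate = $163,215 / 18,135 machine-hours = $9 per machine-hour.
Year 1: 4,655 × $9 = $41,895. Book value $139,820.
Year 2: 3,051 × $9 = $27,459. Book value $112,361.
Year 3: 1,926 × $9 = $17,334. Book value $95,027.
Year 4: 3,240 × $9 = $29,160. Book value $65,867.
Year 5: 442 × $9 = $3,978. Book value $61,889.

$3,978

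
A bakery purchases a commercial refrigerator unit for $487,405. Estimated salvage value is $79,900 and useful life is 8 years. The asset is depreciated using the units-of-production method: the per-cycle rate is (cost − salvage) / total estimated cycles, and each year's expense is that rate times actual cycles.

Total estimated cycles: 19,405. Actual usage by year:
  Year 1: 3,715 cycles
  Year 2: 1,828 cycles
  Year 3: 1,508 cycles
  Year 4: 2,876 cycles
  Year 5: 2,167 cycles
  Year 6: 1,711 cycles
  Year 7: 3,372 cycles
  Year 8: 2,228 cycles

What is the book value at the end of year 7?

$126,688

Depreciable base = $487,405 − $79,900 = $407,505.
Rate = $407,505 / 19,405 cycles = $21 per cycle.
Year 1: 3,715 × $21 = $78,015. Book value $409,390.
Year 2: 1,828 × $21 = $38,388. Book value $371,002.
Year 3: 1,508 × $21 = $31,668. Book value $339,334.
Year 4: 2,876 × $21 = $60,396. Book value $278,938.
Year 5: 2,167 × $21 = $45,507. Book value $233,431.
Year 6: 1,711 × $21 = $35,931. Book value $197,500.
Year 7: 3,372 × $21 = $70,812. Book value $126,688.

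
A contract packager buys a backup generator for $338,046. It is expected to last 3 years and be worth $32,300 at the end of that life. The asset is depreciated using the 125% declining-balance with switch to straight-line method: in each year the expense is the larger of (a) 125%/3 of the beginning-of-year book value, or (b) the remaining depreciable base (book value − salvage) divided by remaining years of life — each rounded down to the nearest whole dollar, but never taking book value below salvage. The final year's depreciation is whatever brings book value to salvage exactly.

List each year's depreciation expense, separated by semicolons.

Depreciable base = $338,046 − $32,300 = $305,746.
Year 1: DB = ⌊$338,046 × 125%/3⌋ = $140,852; SL = ⌊$305,746/3⌋ = $101,915 → take DB $140,852. Book value $197,194.
Year 2: DB = ⌊$197,194 × 125%/3⌋ = $82,164; SL = ⌊$164,894/2⌋ = $82,447 → take SL $82,447. Book value $114,747.
Year 3 (final): $114,747 − $32,300 = $82,447. Book value $32,300.

$140,852; $82,447; $82,447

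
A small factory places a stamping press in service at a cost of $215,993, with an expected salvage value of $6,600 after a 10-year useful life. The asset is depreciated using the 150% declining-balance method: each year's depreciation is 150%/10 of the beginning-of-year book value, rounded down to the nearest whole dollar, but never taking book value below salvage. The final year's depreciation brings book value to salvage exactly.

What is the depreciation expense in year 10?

$43,431

Depreciable base = $215,993 − $6,600 = $209,393.
Year 1: ⌊$215,993 × 150%/10⌋ = $32,398. Book value $183,595.
Year 2: ⌊$183,595 × 150%/10⌋ = $27,539. Book value $156,056.
Year 3: ⌊$156,056 × 150%/10⌋ = $23,408. Book value $132,648.
Year 4: ⌊$132,648 × 150%/10⌋ = $19,897. Book value $112,751.
Year 5: ⌊$112,751 × 150%/10⌋ = $16,912. Book value $95,839.
Year 6: ⌊$95,839 × 150%/10⌋ = $14,375. Book value $81,464.
Year 7: ⌊$81,464 × 150%/10⌋ = $12,219. Book value $69,245.
Year 8: ⌊$69,245 × 150%/10⌋ = $10,386. Book value $58,859.
Year 9: ⌊$58,859 × 150%/10⌋ = $8,828. Book value $50,031.
Year 10 (final): $50,031 − $6,600 = $43,431. Book value $6,600.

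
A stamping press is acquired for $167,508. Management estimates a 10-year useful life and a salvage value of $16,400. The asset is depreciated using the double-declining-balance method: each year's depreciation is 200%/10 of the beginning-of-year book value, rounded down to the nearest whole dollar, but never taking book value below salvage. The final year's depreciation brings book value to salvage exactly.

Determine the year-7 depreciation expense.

$8,782

Depreciable base = $167,508 − $16,400 = $151,108.
Year 1: ⌊$167,508 × 200%/10⌋ = $33,501. Book value $134,007.
Year 2: ⌊$134,007 × 200%/10⌋ = $26,801. Book value $107,206.
Year 3: ⌊$107,206 × 200%/10⌋ = $21,441. Book value $85,765.
Year 4: ⌊$85,765 × 200%/10⌋ = $17,153. Book value $68,612.
Year 5: ⌊$68,612 × 200%/10⌋ = $13,722. Book value $54,890.
Year 6: ⌊$54,890 × 200%/10⌋ = $10,978. Book value $43,912.
Year 7: ⌊$43,912 × 200%/10⌋ = $8,782. Book value $35,130.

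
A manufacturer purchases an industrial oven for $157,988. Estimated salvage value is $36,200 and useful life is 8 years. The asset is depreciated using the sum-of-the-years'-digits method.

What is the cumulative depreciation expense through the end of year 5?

$101,490

Depreciable base = $157,988 − $36,200 = $121,788.
Sum of the years' digits = 8+7+6+5+4+3+2+1 = 36.
Year 1: $121,788 × 8/36 = $27,064. Book value $130,924.
Year 2: $121,788 × 7/36 = $23,681. Book value $107,243.
Year 3: $121,788 × 6/36 = $20,298. Book value $86,945.
Year 4: $121,788 × 5/36 = $16,915. Book value $70,030.
Year 5: $121,788 × 4/36 = $13,532. Book value $56,498.
Accumulated through year 5 = $157,988 − $56,498 = $101,490.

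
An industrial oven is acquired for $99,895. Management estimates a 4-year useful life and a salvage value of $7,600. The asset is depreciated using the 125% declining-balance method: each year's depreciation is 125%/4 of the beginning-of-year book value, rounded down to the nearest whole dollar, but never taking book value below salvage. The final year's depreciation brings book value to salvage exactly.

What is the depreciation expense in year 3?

Depreciable base = $99,895 − $7,600 = $92,295.
Year 1: ⌊$99,895 × 125%/4⌋ = $31,217. Book value $68,678.
Year 2: ⌊$68,678 × 125%/4⌋ = $21,461. Book value $47,217.
Year 3: ⌊$47,217 × 125%/4⌋ = $14,755. Book value $32,462.

$14,755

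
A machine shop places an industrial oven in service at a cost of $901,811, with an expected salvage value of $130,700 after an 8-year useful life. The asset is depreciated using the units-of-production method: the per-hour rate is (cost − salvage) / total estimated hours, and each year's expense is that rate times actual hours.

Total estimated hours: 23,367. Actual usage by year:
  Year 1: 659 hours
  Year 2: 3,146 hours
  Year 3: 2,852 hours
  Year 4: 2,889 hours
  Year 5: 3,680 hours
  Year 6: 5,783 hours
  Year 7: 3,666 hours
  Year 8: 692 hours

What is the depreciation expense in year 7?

$120,978

Depreciable base = $901,811 − $130,700 = $771,111.
Rate = $771,111 / 23,367 hours = $33 per hour.
Year 1: 659 × $33 = $21,747. Book value $880,064.
Year 2: 3,146 × $33 = $103,818. Book value $776,246.
Year 3: 2,852 × $33 = $94,116. Book value $682,130.
Year 4: 2,889 × $33 = $95,337. Book value $586,793.
Year 5: 3,680 × $33 = $121,440. Book value $465,353.
Year 6: 5,783 × $33 = $190,839. Book value $274,514.
Year 7: 3,666 × $33 = $120,978. Book value $153,536.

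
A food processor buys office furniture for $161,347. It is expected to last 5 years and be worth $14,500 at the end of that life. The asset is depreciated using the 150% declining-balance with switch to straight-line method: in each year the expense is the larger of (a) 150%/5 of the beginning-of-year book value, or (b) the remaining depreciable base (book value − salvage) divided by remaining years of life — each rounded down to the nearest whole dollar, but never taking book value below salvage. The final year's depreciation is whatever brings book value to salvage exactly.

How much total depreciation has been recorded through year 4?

Depreciable base = $161,347 − $14,500 = $146,847.
Year 1: DB = ⌊$161,347 × 150%/5⌋ = $48,404; SL = ⌊$146,847/5⌋ = $29,369 → take DB $48,404. Book value $112,943.
Year 2: DB = ⌊$112,943 × 150%/5⌋ = $33,882; SL = ⌊$98,443/4⌋ = $24,610 → take DB $33,882. Book value $79,061.
Year 3: DB = ⌊$79,061 × 150%/5⌋ = $23,718; SL = ⌊$64,561/3⌋ = $21,520 → take DB $23,718. Book value $55,343.
Year 4: DB = ⌊$55,343 × 150%/5⌋ = $16,602; SL = ⌊$40,843/2⌋ = $20,421 → take SL $20,421. Book value $34,922.
Accumulated through year 4 = $161,347 − $34,922 = $126,425.

$126,425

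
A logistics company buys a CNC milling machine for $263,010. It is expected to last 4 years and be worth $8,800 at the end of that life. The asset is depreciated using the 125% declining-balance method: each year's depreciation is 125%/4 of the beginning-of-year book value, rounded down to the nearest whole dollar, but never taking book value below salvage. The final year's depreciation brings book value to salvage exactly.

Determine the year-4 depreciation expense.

$76,666

Depreciable base = $263,010 − $8,800 = $254,210.
Year 1: ⌊$263,010 × 125%/4⌋ = $82,190. Book value $180,820.
Year 2: ⌊$180,820 × 125%/4⌋ = $56,506. Book value $124,314.
Year 3: ⌊$124,314 × 125%/4⌋ = $38,848. Book value $85,466.
Year 4 (final): $85,466 − $8,800 = $76,666. Book value $8,800.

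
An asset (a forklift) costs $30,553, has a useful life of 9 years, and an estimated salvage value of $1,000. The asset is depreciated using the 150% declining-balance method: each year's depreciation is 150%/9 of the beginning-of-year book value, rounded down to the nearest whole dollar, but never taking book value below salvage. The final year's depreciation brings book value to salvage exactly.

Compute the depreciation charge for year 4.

Depreciable base = $30,553 − $1,000 = $29,553.
Year 1: ⌊$30,553 × 150%/9⌋ = $5,092. Book value $25,461.
Year 2: ⌊$25,461 × 150%/9⌋ = $4,243. Book value $21,218.
Year 3: ⌊$21,218 × 150%/9⌋ = $3,536. Book value $17,682.
Year 4: ⌊$17,682 × 150%/9⌋ = $2,947. Book value $14,735.

$2,947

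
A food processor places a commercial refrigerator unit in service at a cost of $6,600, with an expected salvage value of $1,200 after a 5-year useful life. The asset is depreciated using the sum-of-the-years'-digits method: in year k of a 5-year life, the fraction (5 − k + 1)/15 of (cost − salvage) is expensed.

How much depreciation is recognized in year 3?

$1,080

Depreciable base = $6,600 − $1,200 = $5,400.
Sum of the years' digits = 5+4+3+2+1 = 15.
Year 1: $5,400 × 5/15 = $1,800. Book value $4,800.
Year 2: $5,400 × 4/15 = $1,440. Book value $3,360.
Year 3: $5,400 × 3/15 = $1,080. Book value $2,280.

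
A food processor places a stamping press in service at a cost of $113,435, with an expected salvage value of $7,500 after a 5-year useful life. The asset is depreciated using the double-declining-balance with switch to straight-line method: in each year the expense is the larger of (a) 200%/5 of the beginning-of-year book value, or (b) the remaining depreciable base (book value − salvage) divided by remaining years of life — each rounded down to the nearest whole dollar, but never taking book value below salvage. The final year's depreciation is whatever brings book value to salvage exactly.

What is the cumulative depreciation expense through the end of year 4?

Depreciable base = $113,435 − $7,500 = $105,935.
Year 1: DB = ⌊$113,435 × 200%/5⌋ = $45,374; SL = ⌊$105,935/5⌋ = $21,187 → take DB $45,374. Book value $68,061.
Year 2: DB = ⌊$68,061 × 200%/5⌋ = $27,224; SL = ⌊$60,561/4⌋ = $15,140 → take DB $27,224. Book value $40,837.
Year 3: DB = ⌊$40,837 × 200%/5⌋ = $16,334; SL = ⌊$33,337/3⌋ = $11,112 → take DB $16,334. Book value $24,503.
Year 4: DB = ⌊$24,503 × 200%/5⌋ = $9,801; SL = ⌊$17,003/2⌋ = $8,501 → take DB $9,801. Book value $14,702.
Accumulated through year 4 = $113,435 − $14,702 = $98,733.

$98,733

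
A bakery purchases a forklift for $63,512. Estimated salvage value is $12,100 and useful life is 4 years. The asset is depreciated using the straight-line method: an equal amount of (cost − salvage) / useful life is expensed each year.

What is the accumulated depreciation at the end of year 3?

$38,559

Depreciable base = $63,512 − $12,100 = $51,412.
Annual expense = $51,412 / 4 = $12,853.
End of year 1: book value $50,659.
End of year 2: book value $37,806.
End of year 3: book value $24,953.
Accumulated through year 3 = $63,512 − $24,953 = $38,559.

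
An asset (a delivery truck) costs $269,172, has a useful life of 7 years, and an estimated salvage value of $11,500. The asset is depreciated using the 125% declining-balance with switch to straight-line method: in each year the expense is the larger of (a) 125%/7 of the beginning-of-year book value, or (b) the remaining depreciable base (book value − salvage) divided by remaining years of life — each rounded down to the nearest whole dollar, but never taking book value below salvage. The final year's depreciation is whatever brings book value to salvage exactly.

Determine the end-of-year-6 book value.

Depreciable base = $269,172 − $11,500 = $257,672.
Year 1: DB = ⌊$269,172 × 125%/7⌋ = $48,066; SL = ⌊$257,672/7⌋ = $36,810 → take DB $48,066. Book value $221,106.
Year 2: DB = ⌊$221,106 × 125%/7⌋ = $39,483; SL = ⌊$209,606/6⌋ = $34,934 → take DB $39,483. Book value $181,623.
Year 3: DB = ⌊$181,623 × 125%/7⌋ = $32,432; SL = ⌊$170,123/5⌋ = $34,024 → take SL $34,024. Book value $147,599.
Year 4: DB = ⌊$147,599 × 125%/7⌋ = $26,356; SL = ⌊$136,099/4⌋ = $34,024 → take SL $34,024. Book value $113,575.
Year 5: DB = ⌊$113,575 × 125%/7⌋ = $20,281; SL = ⌊$102,075/3⌋ = $34,025 → take SL $34,025. Book value $79,550.
Year 6: DB = ⌊$79,550 × 125%/7⌋ = $14,205; SL = ⌊$68,050/2⌋ = $34,025 → take SL $34,025. Book value $45,525.

$45,525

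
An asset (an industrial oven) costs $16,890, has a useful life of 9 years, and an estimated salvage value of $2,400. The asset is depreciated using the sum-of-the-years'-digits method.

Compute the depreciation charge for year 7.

Depreciable base = $16,890 − $2,400 = $14,490.
Sum of the years' digits = 9+8+7+6+5+4+3+2+1 = 45.
Year 1: $14,490 × 9/45 = $2,898. Book value $13,992.
Year 2: $14,490 × 8/45 = $2,576. Book value $11,416.
Year 3: $14,490 × 7/45 = $2,254. Book value $9,162.
Year 4: $14,490 × 6/45 = $1,932. Book value $7,230.
Year 5: $14,490 × 5/45 = $1,610. Book value $5,620.
Year 6: $14,490 × 4/45 = $1,288. Book value $4,332.
Year 7: $14,490 × 3/45 = $966. Book value $3,366.

$966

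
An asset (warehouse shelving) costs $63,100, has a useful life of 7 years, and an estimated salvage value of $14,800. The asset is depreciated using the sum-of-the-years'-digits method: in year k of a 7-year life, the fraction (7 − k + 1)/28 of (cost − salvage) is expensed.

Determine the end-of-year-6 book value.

$16,525

Depreciable base = $63,100 − $14,800 = $48,300.
Sum of the years' digits = 7+6+5+4+3+2+1 = 28.
Year 1: $48,300 × 7/28 = $12,075. Book value $51,025.
Year 2: $48,300 × 6/28 = $10,350. Book value $40,675.
Year 3: $48,300 × 5/28 = $8,625. Book value $32,050.
Year 4: $48,300 × 4/28 = $6,900. Book value $25,150.
Year 5: $48,300 × 3/28 = $5,175. Book value $19,975.
Year 6: $48,300 × 2/28 = $3,450. Book value $16,525.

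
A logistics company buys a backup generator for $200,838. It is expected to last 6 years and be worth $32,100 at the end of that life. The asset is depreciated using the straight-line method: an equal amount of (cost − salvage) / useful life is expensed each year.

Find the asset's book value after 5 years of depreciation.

$60,223

Depreciable base = $200,838 − $32,100 = $168,738.
Annual expense = $168,738 / 6 = $28,123.
End of year 1: book value $172,715.
End of year 2: book value $144,592.
End of year 3: book value $116,469.
End of year 4: book value $88,346.
End of year 5: book value $60,223.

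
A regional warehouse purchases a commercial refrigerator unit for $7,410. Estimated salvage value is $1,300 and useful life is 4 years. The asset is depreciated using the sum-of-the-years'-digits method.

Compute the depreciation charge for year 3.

Depreciable base = $7,410 − $1,300 = $6,110.
Sum of the years' digits = 4+3+2+1 = 10.
Year 1: $6,110 × 4/10 = $2,444. Book value $4,966.
Year 2: $6,110 × 3/10 = $1,833. Book value $3,133.
Year 3: $6,110 × 2/10 = $1,222. Book value $1,911.

$1,222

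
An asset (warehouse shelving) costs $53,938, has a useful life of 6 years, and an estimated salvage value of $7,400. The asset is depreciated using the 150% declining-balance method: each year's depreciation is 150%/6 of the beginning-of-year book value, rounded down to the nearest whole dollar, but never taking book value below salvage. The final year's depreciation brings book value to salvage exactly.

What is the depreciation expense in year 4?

Depreciable base = $53,938 − $7,400 = $46,538.
Year 1: ⌊$53,938 × 150%/6⌋ = $13,484. Book value $40,454.
Year 2: ⌊$40,454 × 150%/6⌋ = $10,113. Book value $30,341.
Year 3: ⌊$30,341 × 150%/6⌋ = $7,585. Book value $22,756.
Year 4: ⌊$22,756 × 150%/6⌋ = $5,689. Book value $17,067.

$5,689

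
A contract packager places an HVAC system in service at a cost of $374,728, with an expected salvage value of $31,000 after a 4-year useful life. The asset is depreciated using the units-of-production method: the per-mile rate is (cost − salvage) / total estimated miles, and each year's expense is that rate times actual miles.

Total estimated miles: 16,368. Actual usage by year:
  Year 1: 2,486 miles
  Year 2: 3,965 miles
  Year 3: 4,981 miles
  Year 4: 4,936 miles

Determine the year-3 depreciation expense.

Depreciable base = $374,728 − $31,000 = $343,728.
Rate = $343,728 / 16,368 miles = $21 per mile.
Year 1: 2,486 × $21 = $52,206. Book value $322,522.
Year 2: 3,965 × $21 = $83,265. Book value $239,257.
Year 3: 4,981 × $21 = $104,601. Book value $134,656.

$104,601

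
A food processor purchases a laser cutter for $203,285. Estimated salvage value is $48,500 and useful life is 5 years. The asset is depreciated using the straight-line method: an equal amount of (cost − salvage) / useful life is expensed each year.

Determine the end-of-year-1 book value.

Depreciable base = $203,285 − $48,500 = $154,785.
Annual expense = $154,785 / 5 = $30,957.
End of year 1: book value $172,328.

$172,328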